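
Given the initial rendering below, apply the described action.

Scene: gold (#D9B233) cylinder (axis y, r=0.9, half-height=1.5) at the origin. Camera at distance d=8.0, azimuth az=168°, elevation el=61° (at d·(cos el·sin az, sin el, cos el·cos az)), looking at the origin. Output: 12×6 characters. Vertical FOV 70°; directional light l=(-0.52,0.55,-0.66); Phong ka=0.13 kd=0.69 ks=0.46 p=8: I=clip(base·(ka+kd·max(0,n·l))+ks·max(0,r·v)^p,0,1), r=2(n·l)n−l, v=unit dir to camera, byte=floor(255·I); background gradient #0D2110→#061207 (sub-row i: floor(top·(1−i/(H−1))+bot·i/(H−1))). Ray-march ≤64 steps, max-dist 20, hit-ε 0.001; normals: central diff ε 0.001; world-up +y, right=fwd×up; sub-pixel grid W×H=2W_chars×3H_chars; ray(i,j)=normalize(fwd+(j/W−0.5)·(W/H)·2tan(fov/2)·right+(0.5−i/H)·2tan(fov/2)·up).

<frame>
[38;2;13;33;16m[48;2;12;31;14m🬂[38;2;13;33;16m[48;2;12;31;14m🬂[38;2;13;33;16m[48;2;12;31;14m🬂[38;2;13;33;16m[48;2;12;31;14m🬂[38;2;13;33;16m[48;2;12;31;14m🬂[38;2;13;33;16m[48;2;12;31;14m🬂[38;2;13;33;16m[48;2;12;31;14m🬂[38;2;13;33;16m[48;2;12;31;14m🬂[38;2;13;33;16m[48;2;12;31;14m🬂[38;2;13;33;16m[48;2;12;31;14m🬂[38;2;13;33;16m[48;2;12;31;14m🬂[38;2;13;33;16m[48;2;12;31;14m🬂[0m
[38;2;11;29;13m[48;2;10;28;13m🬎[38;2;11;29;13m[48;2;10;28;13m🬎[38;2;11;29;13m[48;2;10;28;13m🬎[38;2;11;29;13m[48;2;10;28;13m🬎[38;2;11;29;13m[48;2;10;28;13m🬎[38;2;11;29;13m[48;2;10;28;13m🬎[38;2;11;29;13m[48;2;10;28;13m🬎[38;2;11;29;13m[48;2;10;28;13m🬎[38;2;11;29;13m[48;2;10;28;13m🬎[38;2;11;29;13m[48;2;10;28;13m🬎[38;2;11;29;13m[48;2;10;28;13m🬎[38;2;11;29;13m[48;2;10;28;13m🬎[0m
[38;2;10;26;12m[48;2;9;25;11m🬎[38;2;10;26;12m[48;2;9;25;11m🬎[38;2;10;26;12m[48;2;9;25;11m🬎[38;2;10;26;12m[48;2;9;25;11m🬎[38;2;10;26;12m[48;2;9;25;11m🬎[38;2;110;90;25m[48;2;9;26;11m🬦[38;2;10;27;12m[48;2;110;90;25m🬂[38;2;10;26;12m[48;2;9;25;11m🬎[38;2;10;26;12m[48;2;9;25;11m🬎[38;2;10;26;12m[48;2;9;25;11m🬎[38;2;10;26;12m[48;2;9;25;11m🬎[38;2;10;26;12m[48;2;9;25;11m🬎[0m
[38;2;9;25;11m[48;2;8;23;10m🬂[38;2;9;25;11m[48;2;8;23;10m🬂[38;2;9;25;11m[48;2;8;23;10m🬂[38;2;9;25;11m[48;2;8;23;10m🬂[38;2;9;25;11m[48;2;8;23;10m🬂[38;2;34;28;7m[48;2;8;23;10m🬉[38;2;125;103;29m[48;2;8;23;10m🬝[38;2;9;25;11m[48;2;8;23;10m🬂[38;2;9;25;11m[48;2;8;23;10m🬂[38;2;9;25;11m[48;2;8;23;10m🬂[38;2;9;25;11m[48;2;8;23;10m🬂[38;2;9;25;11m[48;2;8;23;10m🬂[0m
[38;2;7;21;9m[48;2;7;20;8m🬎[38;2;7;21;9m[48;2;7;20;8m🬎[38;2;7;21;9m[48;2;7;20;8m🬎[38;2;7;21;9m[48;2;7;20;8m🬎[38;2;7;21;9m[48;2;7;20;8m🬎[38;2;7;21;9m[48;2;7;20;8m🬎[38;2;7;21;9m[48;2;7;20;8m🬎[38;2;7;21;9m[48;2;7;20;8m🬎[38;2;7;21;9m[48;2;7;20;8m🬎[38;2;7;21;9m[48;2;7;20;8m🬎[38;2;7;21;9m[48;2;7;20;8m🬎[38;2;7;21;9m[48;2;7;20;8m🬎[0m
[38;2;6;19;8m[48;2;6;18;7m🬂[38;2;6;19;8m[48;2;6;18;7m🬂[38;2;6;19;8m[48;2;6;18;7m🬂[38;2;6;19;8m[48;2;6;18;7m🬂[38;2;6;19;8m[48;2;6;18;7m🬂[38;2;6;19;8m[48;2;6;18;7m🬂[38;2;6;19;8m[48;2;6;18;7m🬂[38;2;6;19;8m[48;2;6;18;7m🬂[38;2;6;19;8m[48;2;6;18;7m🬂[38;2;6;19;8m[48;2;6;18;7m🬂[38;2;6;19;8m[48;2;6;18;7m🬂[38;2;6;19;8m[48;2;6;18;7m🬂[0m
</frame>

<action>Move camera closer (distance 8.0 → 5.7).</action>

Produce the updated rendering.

<frame>
[38;2;13;33;16m[48;2;12;31;14m🬂[38;2;13;33;16m[48;2;12;31;14m🬂[38;2;13;33;16m[48;2;12;31;14m🬂[38;2;13;33;16m[48;2;12;31;14m🬂[38;2;13;33;16m[48;2;12;31;14m🬂[38;2;13;33;16m[48;2;12;31;14m🬂[38;2;13;33;16m[48;2;12;31;14m🬂[38;2;13;33;16m[48;2;12;31;14m🬂[38;2;13;33;16m[48;2;12;31;14m🬂[38;2;13;33;16m[48;2;12;31;14m🬂[38;2;13;33;16m[48;2;12;31;14m🬂[38;2;13;33;16m[48;2;12;31;14m🬂[0m
[38;2;11;29;13m[48;2;10;28;13m🬎[38;2;11;29;13m[48;2;10;28;13m🬎[38;2;11;29;13m[48;2;10;28;13m🬎[38;2;11;29;13m[48;2;10;28;13m🬎[38;2;11;29;13m[48;2;10;28;13m🬎[38;2;11;29;13m[48;2;10;28;13m🬎[38;2;110;90;25m[48;2;10;29;13m🬏[38;2;11;29;13m[48;2;10;28;13m🬎[38;2;11;29;13m[48;2;10;28;13m🬎[38;2;11;29;13m[48;2;10;28;13m🬎[38;2;11;29;13m[48;2;10;28;13m🬎[38;2;11;29;13m[48;2;10;28;13m🬎[0m
[38;2;10;26;12m[48;2;9;25;11m🬎[38;2;10;26;12m[48;2;9;25;11m🬎[38;2;10;26;12m[48;2;9;25;11m🬎[38;2;10;26;12m[48;2;9;25;11m🬎[38;2;10;26;12m[48;2;9;25;11m🬎[38;2;110;90;25m[48;2;110;90;25m [38;2;110;90;25m[48;2;110;90;25m [38;2;110;90;25m[48;2;9;26;11m▌[38;2;10;26;12m[48;2;9;25;11m🬎[38;2;10;26;12m[48;2;9;25;11m🬎[38;2;10;26;12m[48;2;9;25;11m🬎[38;2;10;26;12m[48;2;9;25;11m🬎[0m
[38;2;9;25;11m[48;2;8;23;10m🬂[38;2;9;25;11m[48;2;8;23;10m🬂[38;2;9;25;11m[48;2;8;23;10m🬂[38;2;9;25;11m[48;2;8;23;10m🬂[38;2;9;25;11m[48;2;8;23;10m🬂[38;2;110;90;25m[48;2;31;32;10m🬁[38;2;109;89;25m[48;2;142;117;33m🬕[38;2;153;126;36m[48;2;8;23;10m🬀[38;2;9;25;11m[48;2;8;23;10m🬂[38;2;9;25;11m[48;2;8;23;10m🬂[38;2;9;25;11m[48;2;8;23;10m🬂[38;2;9;25;11m[48;2;8;23;10m🬂[0m
[38;2;7;21;9m[48;2;7;20;8m🬎[38;2;7;21;9m[48;2;7;20;8m🬎[38;2;7;21;9m[48;2;7;20;8m🬎[38;2;7;21;9m[48;2;7;20;8m🬎[38;2;7;21;9m[48;2;7;20;8m🬎[38;2;7;21;9m[48;2;7;20;8m🬎[38;2;7;21;9m[48;2;7;20;8m🬎[38;2;7;21;9m[48;2;7;20;8m🬎[38;2;7;21;9m[48;2;7;20;8m🬎[38;2;7;21;9m[48;2;7;20;8m🬎[38;2;7;21;9m[48;2;7;20;8m🬎[38;2;7;21;9m[48;2;7;20;8m🬎[0m
[38;2;6;19;8m[48;2;6;18;7m🬂[38;2;6;19;8m[48;2;6;18;7m🬂[38;2;6;19;8m[48;2;6;18;7m🬂[38;2;6;19;8m[48;2;6;18;7m🬂[38;2;6;19;8m[48;2;6;18;7m🬂[38;2;6;19;8m[48;2;6;18;7m🬂[38;2;6;19;8m[48;2;6;18;7m🬂[38;2;6;19;8m[48;2;6;18;7m🬂[38;2;6;19;8m[48;2;6;18;7m🬂[38;2;6;19;8m[48;2;6;18;7m🬂[38;2;6;19;8m[48;2;6;18;7m🬂[38;2;6;19;8m[48;2;6;18;7m🬂[0m
</frame>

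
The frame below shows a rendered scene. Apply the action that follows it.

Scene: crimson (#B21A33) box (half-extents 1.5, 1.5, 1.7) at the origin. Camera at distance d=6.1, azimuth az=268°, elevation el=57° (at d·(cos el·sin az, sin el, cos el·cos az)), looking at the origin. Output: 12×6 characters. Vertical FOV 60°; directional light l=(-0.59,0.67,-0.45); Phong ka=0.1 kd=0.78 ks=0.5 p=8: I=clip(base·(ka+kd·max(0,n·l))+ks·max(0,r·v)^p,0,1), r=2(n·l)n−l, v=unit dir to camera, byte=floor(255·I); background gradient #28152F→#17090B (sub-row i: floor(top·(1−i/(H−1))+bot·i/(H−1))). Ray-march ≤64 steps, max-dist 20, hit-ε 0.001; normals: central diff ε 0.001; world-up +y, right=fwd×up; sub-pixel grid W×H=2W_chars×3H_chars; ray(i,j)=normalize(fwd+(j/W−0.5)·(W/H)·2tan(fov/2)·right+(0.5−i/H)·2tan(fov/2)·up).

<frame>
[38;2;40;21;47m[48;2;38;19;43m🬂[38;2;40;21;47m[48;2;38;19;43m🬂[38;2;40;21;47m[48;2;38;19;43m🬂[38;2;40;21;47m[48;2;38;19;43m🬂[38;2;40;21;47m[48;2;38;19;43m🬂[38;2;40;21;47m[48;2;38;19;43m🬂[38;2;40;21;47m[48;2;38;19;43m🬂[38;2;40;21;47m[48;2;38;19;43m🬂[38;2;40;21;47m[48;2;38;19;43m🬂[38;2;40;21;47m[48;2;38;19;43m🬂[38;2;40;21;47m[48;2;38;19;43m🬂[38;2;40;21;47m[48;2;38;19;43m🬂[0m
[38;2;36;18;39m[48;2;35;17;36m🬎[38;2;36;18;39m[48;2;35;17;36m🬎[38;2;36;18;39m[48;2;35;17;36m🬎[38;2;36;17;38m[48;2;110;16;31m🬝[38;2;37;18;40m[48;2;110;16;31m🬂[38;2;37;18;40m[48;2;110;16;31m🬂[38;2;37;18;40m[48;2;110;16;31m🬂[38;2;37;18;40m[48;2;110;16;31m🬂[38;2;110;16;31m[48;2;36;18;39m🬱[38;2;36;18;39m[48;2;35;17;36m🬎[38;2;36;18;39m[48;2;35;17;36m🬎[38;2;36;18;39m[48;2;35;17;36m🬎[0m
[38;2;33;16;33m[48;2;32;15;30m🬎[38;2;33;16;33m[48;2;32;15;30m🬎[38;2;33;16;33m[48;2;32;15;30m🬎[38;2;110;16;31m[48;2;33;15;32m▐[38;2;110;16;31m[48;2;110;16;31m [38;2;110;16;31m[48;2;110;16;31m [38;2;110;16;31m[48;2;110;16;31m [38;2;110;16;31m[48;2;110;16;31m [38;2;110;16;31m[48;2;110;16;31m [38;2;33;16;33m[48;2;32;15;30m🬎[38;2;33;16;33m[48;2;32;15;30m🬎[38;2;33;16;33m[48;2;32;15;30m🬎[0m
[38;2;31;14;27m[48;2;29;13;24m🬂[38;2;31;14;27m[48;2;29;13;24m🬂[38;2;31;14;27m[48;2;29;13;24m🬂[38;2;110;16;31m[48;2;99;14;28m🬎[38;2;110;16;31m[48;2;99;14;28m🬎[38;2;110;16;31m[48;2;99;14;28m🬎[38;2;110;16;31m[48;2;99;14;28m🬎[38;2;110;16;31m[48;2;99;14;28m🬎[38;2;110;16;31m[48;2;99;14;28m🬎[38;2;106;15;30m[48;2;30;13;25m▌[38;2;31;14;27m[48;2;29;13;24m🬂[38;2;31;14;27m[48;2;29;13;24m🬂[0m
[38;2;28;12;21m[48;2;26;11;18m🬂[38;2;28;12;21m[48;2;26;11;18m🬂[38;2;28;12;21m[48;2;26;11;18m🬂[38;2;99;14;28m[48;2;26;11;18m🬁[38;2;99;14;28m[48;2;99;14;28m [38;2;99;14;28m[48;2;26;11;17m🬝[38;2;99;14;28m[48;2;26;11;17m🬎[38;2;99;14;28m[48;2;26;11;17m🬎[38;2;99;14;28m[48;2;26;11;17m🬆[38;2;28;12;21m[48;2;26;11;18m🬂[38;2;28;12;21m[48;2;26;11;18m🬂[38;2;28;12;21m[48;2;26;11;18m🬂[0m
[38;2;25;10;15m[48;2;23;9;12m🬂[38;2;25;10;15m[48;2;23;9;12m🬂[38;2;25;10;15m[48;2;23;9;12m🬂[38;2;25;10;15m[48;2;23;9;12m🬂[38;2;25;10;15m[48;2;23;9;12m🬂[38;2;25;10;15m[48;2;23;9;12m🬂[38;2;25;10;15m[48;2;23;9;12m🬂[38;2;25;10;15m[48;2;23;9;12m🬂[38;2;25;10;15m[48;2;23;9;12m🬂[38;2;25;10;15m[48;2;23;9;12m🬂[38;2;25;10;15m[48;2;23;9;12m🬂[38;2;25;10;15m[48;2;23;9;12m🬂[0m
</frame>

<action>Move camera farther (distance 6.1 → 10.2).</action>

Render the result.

<frame>
[38;2;40;21;47m[48;2;38;19;43m🬂[38;2;40;21;47m[48;2;38;19;43m🬂[38;2;40;21;47m[48;2;38;19;43m🬂[38;2;40;21;47m[48;2;38;19;43m🬂[38;2;40;21;47m[48;2;38;19;43m🬂[38;2;40;21;47m[48;2;38;19;43m🬂[38;2;40;21;47m[48;2;38;19;43m🬂[38;2;40;21;47m[48;2;38;19;43m🬂[38;2;40;21;47m[48;2;38;19;43m🬂[38;2;40;21;47m[48;2;38;19;43m🬂[38;2;40;21;47m[48;2;38;19;43m🬂[38;2;40;21;47m[48;2;38;19;43m🬂[0m
[38;2;36;18;39m[48;2;35;17;36m🬎[38;2;36;18;39m[48;2;35;17;36m🬎[38;2;36;18;39m[48;2;35;17;36m🬎[38;2;36;18;39m[48;2;35;17;36m🬎[38;2;36;18;39m[48;2;35;17;36m🬎[38;2;36;18;39m[48;2;35;17;36m🬎[38;2;36;18;39m[48;2;35;17;36m🬎[38;2;36;18;39m[48;2;35;17;36m🬎[38;2;36;18;39m[48;2;35;17;36m🬎[38;2;36;18;39m[48;2;35;17;36m🬎[38;2;36;18;39m[48;2;35;17;36m🬎[38;2;36;18;39m[48;2;35;17;36m🬎[0m
[38;2;33;16;33m[48;2;32;15;30m🬎[38;2;33;16;33m[48;2;32;15;30m🬎[38;2;33;16;33m[48;2;32;15;30m🬎[38;2;33;16;33m[48;2;32;15;30m🬎[38;2;33;15;32m[48;2;110;16;31m🬝[38;2;110;16;31m[48;2;110;16;31m [38;2;110;16;31m[48;2;110;16;31m [38;2;110;16;31m[48;2;33;16;33m🬲[38;2;33;16;33m[48;2;32;15;30m🬎[38;2;33;16;33m[48;2;32;15;30m🬎[38;2;33;16;33m[48;2;32;15;30m🬎[38;2;33;16;33m[48;2;32;15;30m🬎[0m
[38;2;31;14;27m[48;2;29;13;24m🬂[38;2;31;14;27m[48;2;29;13;24m🬂[38;2;31;14;27m[48;2;29;13;24m🬂[38;2;31;14;27m[48;2;29;13;24m🬂[38;2;104;15;29m[48;2;29;13;24m🬉[38;2;110;16;31m[48;2;99;14;28m🬂[38;2;110;16;31m[48;2;99;14;28m🬂[38;2;103;14;29m[48;2;29;13;23m🬝[38;2;31;14;27m[48;2;29;13;24m🬂[38;2;31;14;27m[48;2;29;13;24m🬂[38;2;31;14;27m[48;2;29;13;24m🬂[38;2;31;14;27m[48;2;29;13;24m🬂[0m
[38;2;28;12;21m[48;2;26;11;18m🬂[38;2;28;12;21m[48;2;26;11;18m🬂[38;2;28;12;21m[48;2;26;11;18m🬂[38;2;28;12;21m[48;2;26;11;18m🬂[38;2;28;12;21m[48;2;26;11;18m🬂[38;2;99;14;28m[48;2;26;11;18m🬂[38;2;99;14;28m[48;2;26;11;18m🬂[38;2;28;12;21m[48;2;26;11;18m🬂[38;2;28;12;21m[48;2;26;11;18m🬂[38;2;28;12;21m[48;2;26;11;18m🬂[38;2;28;12;21m[48;2;26;11;18m🬂[38;2;28;12;21m[48;2;26;11;18m🬂[0m
[38;2;25;10;15m[48;2;23;9;12m🬂[38;2;25;10;15m[48;2;23;9;12m🬂[38;2;25;10;15m[48;2;23;9;12m🬂[38;2;25;10;15m[48;2;23;9;12m🬂[38;2;25;10;15m[48;2;23;9;12m🬂[38;2;25;10;15m[48;2;23;9;12m🬂[38;2;25;10;15m[48;2;23;9;12m🬂[38;2;25;10;15m[48;2;23;9;12m🬂[38;2;25;10;15m[48;2;23;9;12m🬂[38;2;25;10;15m[48;2;23;9;12m🬂[38;2;25;10;15m[48;2;23;9;12m🬂[38;2;25;10;15m[48;2;23;9;12m🬂[0m
</frame>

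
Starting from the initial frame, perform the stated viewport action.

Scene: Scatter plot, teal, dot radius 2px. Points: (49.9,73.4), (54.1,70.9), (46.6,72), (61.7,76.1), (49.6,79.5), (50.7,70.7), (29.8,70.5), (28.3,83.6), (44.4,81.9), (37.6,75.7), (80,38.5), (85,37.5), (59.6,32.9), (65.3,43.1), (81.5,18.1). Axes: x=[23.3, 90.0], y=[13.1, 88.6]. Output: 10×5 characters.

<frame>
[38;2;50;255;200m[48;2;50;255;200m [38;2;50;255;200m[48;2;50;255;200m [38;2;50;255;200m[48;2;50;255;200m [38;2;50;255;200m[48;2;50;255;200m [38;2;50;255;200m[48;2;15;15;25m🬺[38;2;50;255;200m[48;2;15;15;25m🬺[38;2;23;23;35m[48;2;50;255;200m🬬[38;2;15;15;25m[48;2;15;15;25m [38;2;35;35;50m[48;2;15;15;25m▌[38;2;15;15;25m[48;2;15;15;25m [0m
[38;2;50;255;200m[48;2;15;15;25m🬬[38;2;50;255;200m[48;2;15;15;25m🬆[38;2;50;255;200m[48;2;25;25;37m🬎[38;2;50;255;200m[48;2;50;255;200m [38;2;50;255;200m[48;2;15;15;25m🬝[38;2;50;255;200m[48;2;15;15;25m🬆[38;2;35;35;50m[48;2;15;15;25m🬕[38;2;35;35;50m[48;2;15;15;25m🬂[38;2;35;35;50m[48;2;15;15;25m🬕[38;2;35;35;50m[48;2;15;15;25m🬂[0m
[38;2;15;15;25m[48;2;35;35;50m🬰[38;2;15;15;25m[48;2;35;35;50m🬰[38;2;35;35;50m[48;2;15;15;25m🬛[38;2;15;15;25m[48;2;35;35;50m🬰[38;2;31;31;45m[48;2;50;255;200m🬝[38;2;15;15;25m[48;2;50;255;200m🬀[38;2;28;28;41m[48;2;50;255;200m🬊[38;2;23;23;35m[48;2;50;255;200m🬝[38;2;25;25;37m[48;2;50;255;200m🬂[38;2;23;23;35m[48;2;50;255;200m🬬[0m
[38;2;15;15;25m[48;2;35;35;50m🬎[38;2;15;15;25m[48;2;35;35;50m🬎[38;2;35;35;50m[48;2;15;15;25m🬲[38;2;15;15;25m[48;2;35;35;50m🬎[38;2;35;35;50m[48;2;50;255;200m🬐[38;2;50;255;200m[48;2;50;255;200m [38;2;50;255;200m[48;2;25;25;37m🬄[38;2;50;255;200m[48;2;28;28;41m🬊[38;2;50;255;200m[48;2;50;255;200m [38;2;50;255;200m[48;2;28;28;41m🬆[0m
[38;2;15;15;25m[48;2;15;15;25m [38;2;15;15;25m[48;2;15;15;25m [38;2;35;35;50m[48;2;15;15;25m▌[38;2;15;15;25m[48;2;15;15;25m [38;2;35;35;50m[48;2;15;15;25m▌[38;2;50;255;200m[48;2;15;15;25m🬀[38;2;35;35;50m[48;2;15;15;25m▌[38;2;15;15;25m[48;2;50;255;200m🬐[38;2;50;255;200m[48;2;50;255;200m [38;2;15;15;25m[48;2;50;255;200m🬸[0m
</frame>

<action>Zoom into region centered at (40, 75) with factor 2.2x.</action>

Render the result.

<frame>
[38;2;15;15;25m[48;2;50;255;200m🬝[38;2;15;15;25m[48;2;50;255;200m🬊[38;2;35;35;50m[48;2;15;15;25m▌[38;2;15;15;25m[48;2;15;15;25m [38;2;35;35;50m[48;2;15;15;25m▌[38;2;15;15;25m[48;2;15;15;25m [38;2;23;23;35m[48;2;50;255;200m🬬[38;2;15;15;25m[48;2;15;15;25m [38;2;35;35;50m[48;2;15;15;25m▌[38;2;15;15;25m[48;2;15;15;25m [0m
[38;2;50;255;200m[48;2;15;15;25m🬊[38;2;50;255;200m[48;2;15;15;25m🬝[38;2;50;255;200m[48;2;27;27;40m🬀[38;2;28;28;41m[48;2;50;255;200m🬆[38;2;27;27;40m[48;2;50;255;200m🬬[38;2;50;255;200m[48;2;25;25;37m🬫[38;2;50;255;200m[48;2;50;255;200m [38;2;35;35;50m[48;2;50;255;200m🬀[38;2;50;255;200m[48;2;28;28;41m🬱[38;2;35;35;50m[48;2;15;15;25m🬂[0m
[38;2;23;23;35m[48;2;50;255;200m🬝[38;2;15;15;25m[48;2;50;255;200m🬀[38;2;35;35;50m[48;2;50;255;200m🬈[38;2;50;255;200m[48;2;15;15;25m🬬[38;2;50;255;200m[48;2;28;28;41m🬆[38;2;23;23;35m[48;2;50;255;200m🬝[38;2;50;255;200m[48;2;50;255;200m [38;2;50;255;200m[48;2;50;255;200m [38;2;50;255;200m[48;2;15;15;25m🬺[38;2;50;255;200m[48;2;15;15;25m🬺[0m
[38;2;15;15;25m[48;2;35;35;50m🬎[38;2;50;255;200m[48;2;28;28;41m🬊[38;2;50;255;200m[48;2;27;27;40m🬀[38;2;15;15;25m[48;2;35;35;50m🬎[38;2;35;35;50m[48;2;15;15;25m🬲[38;2;15;15;25m[48;2;35;35;50m🬎[38;2;50;255;200m[48;2;35;35;50m🬊[38;2;50;255;200m[48;2;25;25;37m🬂[38;2;50;255;200m[48;2;28;28;41m🬆[38;2;50;255;200m[48;2;28;28;41m🬆[0m
[38;2;15;15;25m[48;2;15;15;25m [38;2;15;15;25m[48;2;15;15;25m [38;2;35;35;50m[48;2;15;15;25m▌[38;2;15;15;25m[48;2;15;15;25m [38;2;35;35;50m[48;2;15;15;25m▌[38;2;15;15;25m[48;2;15;15;25m [38;2;35;35;50m[48;2;15;15;25m▌[38;2;15;15;25m[48;2;15;15;25m [38;2;35;35;50m[48;2;15;15;25m▌[38;2;15;15;25m[48;2;15;15;25m [0m
</frame>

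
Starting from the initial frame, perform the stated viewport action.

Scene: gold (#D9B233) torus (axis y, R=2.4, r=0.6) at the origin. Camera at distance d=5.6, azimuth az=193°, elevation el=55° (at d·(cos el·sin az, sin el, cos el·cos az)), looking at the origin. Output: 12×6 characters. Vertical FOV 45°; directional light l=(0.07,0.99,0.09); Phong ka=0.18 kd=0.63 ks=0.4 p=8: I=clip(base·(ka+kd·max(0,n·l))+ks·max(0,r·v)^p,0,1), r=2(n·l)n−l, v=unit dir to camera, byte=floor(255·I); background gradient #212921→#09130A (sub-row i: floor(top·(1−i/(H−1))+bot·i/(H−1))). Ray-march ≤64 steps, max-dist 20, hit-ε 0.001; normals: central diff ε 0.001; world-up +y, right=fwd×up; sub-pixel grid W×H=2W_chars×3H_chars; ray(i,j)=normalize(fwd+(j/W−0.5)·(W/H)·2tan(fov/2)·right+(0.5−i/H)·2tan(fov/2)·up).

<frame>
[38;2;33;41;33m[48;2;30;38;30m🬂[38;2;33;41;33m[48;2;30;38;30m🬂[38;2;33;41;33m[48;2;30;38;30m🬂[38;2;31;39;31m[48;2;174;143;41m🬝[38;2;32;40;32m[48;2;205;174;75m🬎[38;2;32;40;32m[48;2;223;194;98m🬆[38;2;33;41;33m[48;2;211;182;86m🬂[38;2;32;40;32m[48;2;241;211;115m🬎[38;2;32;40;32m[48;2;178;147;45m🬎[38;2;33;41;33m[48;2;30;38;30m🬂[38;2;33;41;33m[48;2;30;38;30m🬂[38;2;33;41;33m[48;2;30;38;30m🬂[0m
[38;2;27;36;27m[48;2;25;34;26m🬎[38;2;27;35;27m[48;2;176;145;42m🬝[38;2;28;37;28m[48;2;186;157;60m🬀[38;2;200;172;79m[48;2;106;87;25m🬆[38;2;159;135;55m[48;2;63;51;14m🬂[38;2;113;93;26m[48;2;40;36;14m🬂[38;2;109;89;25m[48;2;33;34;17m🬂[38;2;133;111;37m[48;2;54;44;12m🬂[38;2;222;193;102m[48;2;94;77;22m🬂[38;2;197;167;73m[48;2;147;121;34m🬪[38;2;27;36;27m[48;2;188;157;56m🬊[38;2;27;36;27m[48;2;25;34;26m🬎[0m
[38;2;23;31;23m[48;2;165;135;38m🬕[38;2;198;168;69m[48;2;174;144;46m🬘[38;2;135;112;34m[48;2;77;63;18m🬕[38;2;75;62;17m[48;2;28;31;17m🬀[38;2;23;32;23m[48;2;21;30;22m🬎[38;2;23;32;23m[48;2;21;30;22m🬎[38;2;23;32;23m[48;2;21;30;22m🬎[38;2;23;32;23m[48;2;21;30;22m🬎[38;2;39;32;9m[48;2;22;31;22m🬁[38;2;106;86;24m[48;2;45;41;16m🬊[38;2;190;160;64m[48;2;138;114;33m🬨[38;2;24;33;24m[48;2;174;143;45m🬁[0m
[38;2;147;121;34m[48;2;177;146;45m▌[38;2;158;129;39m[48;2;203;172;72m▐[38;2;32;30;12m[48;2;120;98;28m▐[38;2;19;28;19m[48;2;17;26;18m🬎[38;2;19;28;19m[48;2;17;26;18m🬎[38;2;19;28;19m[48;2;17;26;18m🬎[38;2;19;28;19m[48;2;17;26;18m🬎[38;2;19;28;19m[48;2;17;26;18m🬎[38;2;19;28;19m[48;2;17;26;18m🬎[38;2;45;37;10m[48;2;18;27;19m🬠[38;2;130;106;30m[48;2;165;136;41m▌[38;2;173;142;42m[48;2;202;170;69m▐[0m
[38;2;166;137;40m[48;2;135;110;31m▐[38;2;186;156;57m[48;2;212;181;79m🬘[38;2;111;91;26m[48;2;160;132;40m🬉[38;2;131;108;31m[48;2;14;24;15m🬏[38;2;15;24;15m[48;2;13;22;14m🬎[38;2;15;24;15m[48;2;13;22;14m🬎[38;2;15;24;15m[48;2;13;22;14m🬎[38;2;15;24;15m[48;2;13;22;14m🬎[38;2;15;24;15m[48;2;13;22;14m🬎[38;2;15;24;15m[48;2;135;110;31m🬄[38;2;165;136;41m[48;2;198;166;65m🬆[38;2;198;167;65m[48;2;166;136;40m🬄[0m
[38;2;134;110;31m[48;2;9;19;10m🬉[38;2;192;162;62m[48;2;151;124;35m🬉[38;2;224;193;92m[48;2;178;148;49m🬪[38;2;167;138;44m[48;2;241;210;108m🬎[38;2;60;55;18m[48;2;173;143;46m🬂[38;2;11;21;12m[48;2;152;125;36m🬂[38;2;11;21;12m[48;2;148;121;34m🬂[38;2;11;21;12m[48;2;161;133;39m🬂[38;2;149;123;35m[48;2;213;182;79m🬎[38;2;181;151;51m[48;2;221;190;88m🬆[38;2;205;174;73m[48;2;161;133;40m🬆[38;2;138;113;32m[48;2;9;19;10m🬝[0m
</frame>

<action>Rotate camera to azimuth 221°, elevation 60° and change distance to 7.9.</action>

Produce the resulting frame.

<frame>
[38;2;33;41;33m[48;2;30;38;30m🬂[38;2;33;41;33m[48;2;30;38;30m🬂[38;2;33;41;33m[48;2;30;38;30m🬂[38;2;33;41;33m[48;2;30;38;30m🬂[38;2;33;41;33m[48;2;30;38;30m🬂[38;2;33;41;33m[48;2;30;38;30m🬂[38;2;33;41;33m[48;2;30;38;30m🬂[38;2;33;41;33m[48;2;30;38;30m🬂[38;2;33;41;33m[48;2;30;38;30m🬂[38;2;33;41;33m[48;2;30;38;30m🬂[38;2;33;41;33m[48;2;30;38;30m🬂[38;2;33;41;33m[48;2;30;38;30m🬂[0m
[38;2;27;36;27m[48;2;25;34;26m🬎[38;2;27;36;27m[48;2;25;34;26m🬎[38;2;27;36;27m[48;2;25;34;26m🬎[38;2;27;36;27m[48;2;177;148;54m🬆[38;2;57;56;27m[48;2;203;174;79m🬡[38;2;172;144;51m[48;2;66;54;15m🬎[38;2;163;135;45m[48;2;47;39;11m🬎[38;2;73;65;24m[48;2;203;174;79m🬯[38;2;28;37;28m[48;2;181;152;59m🬂[38;2;165;135;38m[48;2;27;35;27m🬏[38;2;27;36;27m[48;2;25;34;26m🬎[38;2;27;36;27m[48;2;25;34;26m🬎[0m
[38;2;23;32;23m[48;2;21;30;22m🬎[38;2;23;32;23m[48;2;21;30;22m🬎[38;2;23;32;23m[48;2;168;139;46m🬄[38;2;181;153;59m[48;2;100;82;23m🬕[38;2;101;82;23m[48;2;28;31;17m🬀[38;2;23;32;23m[48;2;21;30;22m🬎[38;2;23;32;23m[48;2;21;30;22m🬎[38;2;39;32;9m[48;2;22;31;22m🬁[38;2;124;102;31m[48;2;47;43;16m🬊[38;2;204;174;74m[48;2;161;132;39m🬣[38;2;142;116;33m[48;2;23;31;23m🬏[38;2;23;32;23m[48;2;21;30;22m🬎[0m
[38;2;19;28;19m[48;2;17;26;18m🬎[38;2;19;28;19m[48;2;17;26;18m🬎[38;2;212;181;79m[48;2;149;122;35m▐[38;2;58;48;13m[48;2;150;123;36m🬉[38;2;19;28;19m[48;2;17;26;18m🬎[38;2;19;28;19m[48;2;17;26;18m🬎[38;2;19;28;19m[48;2;17;26;18m🬎[38;2;19;28;19m[48;2;17;26;18m🬎[38;2;33;35;16m[48;2;118;97;27m🬝[38;2;160;131;39m[48;2;213;182;81m▌[38;2;150;123;35m[48;2;18;27;19m▌[38;2;19;28;19m[48;2;17;26;18m🬎[0m
[38;2;15;24;15m[48;2;13;22;14m🬎[38;2;15;24;15m[48;2;13;22;14m🬎[38;2;135;111;32m[48;2;13;23;14m🬨[38;2;212;181;80m[48;2;155;127;36m🬪[38;2;49;48;19m[48;2;192;161;62m🬊[38;2;15;24;15m[48;2;158;129;37m🬎[38;2;15;24;15m[48;2;150;123;34m🬎[38;2;15;24;15m[48;2;152;125;37m🬆[38;2;16;25;16m[48;2;196;165;67m🬀[38;2;200;170;70m[48;2;135;111;31m🬆[38;2;119;97;27m[48;2;14;23;14m🬀[38;2;15;24;15m[48;2;13;22;14m🬎[0m
[38;2;10;20;11m[48;2;9;19;10m🬎[38;2;10;20;11m[48;2;9;19;10m🬎[38;2;10;20;11m[48;2;9;19;10m🬎[38;2;114;93;26m[48;2;9;19;10m🬊[38;2;190;162;68m[48;2;72;63;19m🬊[38;2;247;219;117m[48;2;139;115;36m🬂[38;2;218;187;87m[48;2;137;113;36m🬆[38;2;252;224;123m[48;2;123;101;29m🬂[38;2;151;125;40m[48;2;35;37;13m🬆[38;2;109;90;25m[48;2;9;19;10m🬀[38;2;10;20;11m[48;2;9;19;10m🬎[38;2;10;20;11m[48;2;9;19;10m🬎[0m
</frame>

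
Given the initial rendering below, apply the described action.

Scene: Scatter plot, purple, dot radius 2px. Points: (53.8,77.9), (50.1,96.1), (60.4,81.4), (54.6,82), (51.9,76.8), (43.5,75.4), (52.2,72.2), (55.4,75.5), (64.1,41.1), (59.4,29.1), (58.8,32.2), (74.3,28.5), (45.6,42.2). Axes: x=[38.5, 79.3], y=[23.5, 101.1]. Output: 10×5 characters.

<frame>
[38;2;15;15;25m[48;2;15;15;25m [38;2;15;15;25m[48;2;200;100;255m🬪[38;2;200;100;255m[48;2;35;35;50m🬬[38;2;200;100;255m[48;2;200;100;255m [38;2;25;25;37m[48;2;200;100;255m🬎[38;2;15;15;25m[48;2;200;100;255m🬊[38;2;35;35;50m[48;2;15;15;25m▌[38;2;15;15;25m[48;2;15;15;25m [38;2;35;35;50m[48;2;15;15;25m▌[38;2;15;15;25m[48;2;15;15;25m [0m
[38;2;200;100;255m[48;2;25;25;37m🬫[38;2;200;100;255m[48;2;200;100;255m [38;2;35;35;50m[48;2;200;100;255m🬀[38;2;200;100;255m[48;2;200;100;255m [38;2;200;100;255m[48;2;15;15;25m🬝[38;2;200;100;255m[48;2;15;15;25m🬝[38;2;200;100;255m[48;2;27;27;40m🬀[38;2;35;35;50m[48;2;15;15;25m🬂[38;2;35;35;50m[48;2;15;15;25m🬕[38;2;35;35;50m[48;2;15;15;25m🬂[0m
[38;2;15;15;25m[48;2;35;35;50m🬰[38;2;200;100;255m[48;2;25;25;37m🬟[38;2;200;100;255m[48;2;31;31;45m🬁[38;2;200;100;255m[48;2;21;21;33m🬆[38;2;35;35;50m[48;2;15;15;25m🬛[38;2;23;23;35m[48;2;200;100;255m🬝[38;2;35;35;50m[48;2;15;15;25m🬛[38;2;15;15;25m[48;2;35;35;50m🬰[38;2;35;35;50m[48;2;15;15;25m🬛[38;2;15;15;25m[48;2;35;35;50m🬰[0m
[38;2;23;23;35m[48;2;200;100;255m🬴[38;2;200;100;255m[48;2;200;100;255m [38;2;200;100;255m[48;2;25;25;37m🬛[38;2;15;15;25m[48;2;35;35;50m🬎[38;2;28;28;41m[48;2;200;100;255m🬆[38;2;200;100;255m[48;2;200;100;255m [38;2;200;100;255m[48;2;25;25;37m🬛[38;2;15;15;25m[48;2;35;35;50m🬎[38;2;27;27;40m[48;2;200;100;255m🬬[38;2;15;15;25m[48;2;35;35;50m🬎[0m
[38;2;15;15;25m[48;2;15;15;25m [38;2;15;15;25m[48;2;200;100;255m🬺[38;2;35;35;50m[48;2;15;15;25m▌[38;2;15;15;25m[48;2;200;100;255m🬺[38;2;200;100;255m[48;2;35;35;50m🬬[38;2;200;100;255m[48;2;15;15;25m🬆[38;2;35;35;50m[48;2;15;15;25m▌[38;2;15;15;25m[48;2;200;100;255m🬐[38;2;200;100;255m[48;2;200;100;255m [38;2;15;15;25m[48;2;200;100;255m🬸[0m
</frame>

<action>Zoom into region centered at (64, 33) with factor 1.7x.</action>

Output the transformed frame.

<frame>
[38;2;15;15;25m[48;2;15;15;25m [38;2;15;15;25m[48;2;15;15;25m [38;2;35;35;50m[48;2;15;15;25m▌[38;2;15;15;25m[48;2;15;15;25m [38;2;27;27;40m[48;2;200;100;255m🬝[38;2;15;15;25m[48;2;15;15;25m [38;2;35;35;50m[48;2;15;15;25m▌[38;2;15;15;25m[48;2;15;15;25m [38;2;35;35;50m[48;2;15;15;25m▌[38;2;15;15;25m[48;2;15;15;25m [0m
[38;2;35;35;50m[48;2;15;15;25m🬂[38;2;35;35;50m[48;2;15;15;25m🬂[38;2;31;31;45m[48;2;200;100;255m🬝[38;2;23;23;35m[48;2;200;100;255m🬴[38;2;200;100;255m[48;2;200;100;255m [38;2;200;100;255m[48;2;25;25;37m🬛[38;2;35;35;50m[48;2;15;15;25m🬕[38;2;35;35;50m[48;2;15;15;25m🬂[38;2;35;35;50m[48;2;15;15;25m🬕[38;2;35;35;50m[48;2;15;15;25m🬂[0m
[38;2;15;15;25m[48;2;35;35;50m🬰[38;2;20;20;31m[48;2;200;100;255m🬕[38;2;200;100;255m[48;2;200;100;255m [38;2;200;100;255m[48;2;15;15;25m🬺[38;2;200;100;255m[48;2;31;31;45m🬁[38;2;15;15;25m[48;2;35;35;50m🬰[38;2;35;35;50m[48;2;15;15;25m🬛[38;2;23;23;35m[48;2;200;100;255m🬝[38;2;35;35;50m[48;2;200;100;255m🬀[38;2;21;21;33m[48;2;200;100;255m🬊[0m
[38;2;15;15;25m[48;2;35;35;50m🬎[38;2;15;15;25m[48;2;35;35;50m🬎[38;2;200;100;255m[48;2;35;35;50m🬊[38;2;200;100;255m[48;2;23;23;35m🬀[38;2;35;35;50m[48;2;15;15;25m🬲[38;2;15;15;25m[48;2;35;35;50m🬎[38;2;35;35;50m[48;2;15;15;25m🬲[38;2;15;15;25m[48;2;35;35;50m🬎[38;2;200;100;255m[48;2;35;35;50m🬊[38;2;200;100;255m[48;2;23;23;35m🬀[0m
[38;2;15;15;25m[48;2;15;15;25m [38;2;15;15;25m[48;2;15;15;25m [38;2;35;35;50m[48;2;15;15;25m▌[38;2;15;15;25m[48;2;15;15;25m [38;2;35;35;50m[48;2;15;15;25m▌[38;2;15;15;25m[48;2;15;15;25m [38;2;35;35;50m[48;2;15;15;25m▌[38;2;15;15;25m[48;2;15;15;25m [38;2;35;35;50m[48;2;15;15;25m▌[38;2;15;15;25m[48;2;15;15;25m [0m
</frame>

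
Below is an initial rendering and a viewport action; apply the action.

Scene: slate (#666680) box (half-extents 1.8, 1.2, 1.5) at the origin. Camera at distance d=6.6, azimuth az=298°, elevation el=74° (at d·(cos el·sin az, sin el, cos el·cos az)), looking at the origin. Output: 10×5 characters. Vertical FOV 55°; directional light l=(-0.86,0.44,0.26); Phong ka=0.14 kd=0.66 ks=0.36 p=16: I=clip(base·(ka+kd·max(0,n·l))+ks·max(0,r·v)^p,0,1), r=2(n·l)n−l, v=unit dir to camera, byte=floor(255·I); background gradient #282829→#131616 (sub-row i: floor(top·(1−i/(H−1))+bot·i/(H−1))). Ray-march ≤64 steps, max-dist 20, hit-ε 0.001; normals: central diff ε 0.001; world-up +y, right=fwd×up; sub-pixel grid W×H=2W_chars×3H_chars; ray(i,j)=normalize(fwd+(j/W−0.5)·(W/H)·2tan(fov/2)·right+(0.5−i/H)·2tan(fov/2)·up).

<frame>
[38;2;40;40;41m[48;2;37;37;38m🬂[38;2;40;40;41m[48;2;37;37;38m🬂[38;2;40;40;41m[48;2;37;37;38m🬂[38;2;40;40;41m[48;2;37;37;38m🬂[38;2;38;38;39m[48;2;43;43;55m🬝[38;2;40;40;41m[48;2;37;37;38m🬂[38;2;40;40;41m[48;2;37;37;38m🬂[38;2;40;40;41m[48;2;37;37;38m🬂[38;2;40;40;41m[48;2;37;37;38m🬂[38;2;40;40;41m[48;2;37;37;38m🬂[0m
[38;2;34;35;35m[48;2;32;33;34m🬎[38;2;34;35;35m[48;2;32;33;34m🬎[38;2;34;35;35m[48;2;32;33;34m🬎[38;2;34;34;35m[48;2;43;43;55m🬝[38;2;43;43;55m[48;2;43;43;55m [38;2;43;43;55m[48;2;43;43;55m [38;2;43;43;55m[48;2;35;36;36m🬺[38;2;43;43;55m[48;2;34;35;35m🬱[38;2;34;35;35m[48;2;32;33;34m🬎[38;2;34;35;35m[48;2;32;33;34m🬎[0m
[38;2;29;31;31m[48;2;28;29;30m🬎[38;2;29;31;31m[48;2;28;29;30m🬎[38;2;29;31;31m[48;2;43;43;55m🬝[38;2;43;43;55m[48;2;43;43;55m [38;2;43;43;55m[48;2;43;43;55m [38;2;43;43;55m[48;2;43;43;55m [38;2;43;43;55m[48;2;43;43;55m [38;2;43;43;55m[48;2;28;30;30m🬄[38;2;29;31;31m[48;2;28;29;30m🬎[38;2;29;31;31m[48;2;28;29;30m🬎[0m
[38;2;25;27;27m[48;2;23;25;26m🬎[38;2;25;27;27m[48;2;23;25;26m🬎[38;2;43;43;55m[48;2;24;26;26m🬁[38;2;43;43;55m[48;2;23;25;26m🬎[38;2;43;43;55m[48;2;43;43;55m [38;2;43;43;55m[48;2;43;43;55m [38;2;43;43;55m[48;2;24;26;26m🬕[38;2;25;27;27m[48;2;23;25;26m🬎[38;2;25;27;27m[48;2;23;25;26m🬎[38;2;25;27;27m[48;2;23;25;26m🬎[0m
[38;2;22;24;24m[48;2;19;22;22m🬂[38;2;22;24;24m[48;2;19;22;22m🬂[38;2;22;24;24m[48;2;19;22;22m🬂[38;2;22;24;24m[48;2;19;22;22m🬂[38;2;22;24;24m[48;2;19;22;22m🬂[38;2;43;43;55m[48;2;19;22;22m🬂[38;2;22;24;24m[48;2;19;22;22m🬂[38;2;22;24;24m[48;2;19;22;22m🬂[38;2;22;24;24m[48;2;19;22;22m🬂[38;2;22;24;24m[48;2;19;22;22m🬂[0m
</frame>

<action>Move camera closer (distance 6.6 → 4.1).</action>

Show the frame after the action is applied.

<frame>
[38;2;40;40;41m[48;2;37;37;38m🬂[38;2;40;40;41m[48;2;37;37;38m🬂[38;2;38;38;39m[48;2;43;43;55m🬝[38;2;40;40;41m[48;2;43;43;55m🬀[38;2;43;43;55m[48;2;43;43;55m [38;2;43;43;55m[48;2;43;43;55m [38;2;43;43;55m[48;2;43;43;55m [38;2;43;43;55m[48;2;40;40;41m🬺[38;2;41;41;49m[48;2;14;14;17m🬴[38;2;39;39;40m[48;2;43;43;55m🬎[0m
[38;2;34;35;35m[48;2;32;33;34m🬎[38;2;34;34;35m[48;2;43;43;55m🬝[38;2;43;43;55m[48;2;43;43;55m [38;2;43;43;55m[48;2;43;43;55m [38;2;43;43;55m[48;2;43;43;55m [38;2;43;43;55m[48;2;43;43;55m [38;2;43;43;55m[48;2;43;43;55m [38;2;43;43;55m[48;2;43;43;55m [38;2;43;43;55m[48;2;43;43;55m [38;2;43;43;55m[48;2;32;33;34m🬝[0m
[38;2;43;43;55m[48;2;29;31;31m🬦[38;2;43;43;55m[48;2;43;43;55m [38;2;43;43;55m[48;2;43;43;55m [38;2;43;43;55m[48;2;43;43;55m [38;2;43;43;55m[48;2;43;43;55m [38;2;43;43;55m[48;2;43;43;55m [38;2;43;43;55m[48;2;43;43;55m [38;2;43;43;55m[48;2;43;43;55m [38;2;43;43;55m[48;2;43;43;55m [38;2;43;43;55m[48;2;28;30;30m🬀[0m
[38;2;43;43;55m[48;2;43;43;55m [38;2;43;43;55m[48;2;43;43;55m [38;2;43;43;55m[48;2;43;43;55m [38;2;43;43;55m[48;2;43;43;55m [38;2;43;43;55m[48;2;43;43;55m [38;2;43;43;55m[48;2;43;43;55m [38;2;43;43;55m[48;2;43;43;55m [38;2;43;43;55m[48;2;43;43;55m [38;2;43;43;55m[48;2;24;26;26m🬕[38;2;25;27;27m[48;2;23;25;26m🬎[0m
[38;2;22;24;24m[48;2;19;22;22m🬂[38;2;43;43;55m[48;2;19;22;22m🬊[38;2;43;43;55m[48;2;19;22;22m🬬[38;2;43;43;55m[48;2;43;43;55m [38;2;43;43;55m[48;2;43;43;55m [38;2;43;43;55m[48;2;43;43;55m [38;2;43;43;55m[48;2;43;43;55m [38;2;43;43;55m[48;2;43;43;55m [38;2;22;24;24m[48;2;19;22;22m🬂[38;2;22;24;24m[48;2;19;22;22m🬂[0m
</frame>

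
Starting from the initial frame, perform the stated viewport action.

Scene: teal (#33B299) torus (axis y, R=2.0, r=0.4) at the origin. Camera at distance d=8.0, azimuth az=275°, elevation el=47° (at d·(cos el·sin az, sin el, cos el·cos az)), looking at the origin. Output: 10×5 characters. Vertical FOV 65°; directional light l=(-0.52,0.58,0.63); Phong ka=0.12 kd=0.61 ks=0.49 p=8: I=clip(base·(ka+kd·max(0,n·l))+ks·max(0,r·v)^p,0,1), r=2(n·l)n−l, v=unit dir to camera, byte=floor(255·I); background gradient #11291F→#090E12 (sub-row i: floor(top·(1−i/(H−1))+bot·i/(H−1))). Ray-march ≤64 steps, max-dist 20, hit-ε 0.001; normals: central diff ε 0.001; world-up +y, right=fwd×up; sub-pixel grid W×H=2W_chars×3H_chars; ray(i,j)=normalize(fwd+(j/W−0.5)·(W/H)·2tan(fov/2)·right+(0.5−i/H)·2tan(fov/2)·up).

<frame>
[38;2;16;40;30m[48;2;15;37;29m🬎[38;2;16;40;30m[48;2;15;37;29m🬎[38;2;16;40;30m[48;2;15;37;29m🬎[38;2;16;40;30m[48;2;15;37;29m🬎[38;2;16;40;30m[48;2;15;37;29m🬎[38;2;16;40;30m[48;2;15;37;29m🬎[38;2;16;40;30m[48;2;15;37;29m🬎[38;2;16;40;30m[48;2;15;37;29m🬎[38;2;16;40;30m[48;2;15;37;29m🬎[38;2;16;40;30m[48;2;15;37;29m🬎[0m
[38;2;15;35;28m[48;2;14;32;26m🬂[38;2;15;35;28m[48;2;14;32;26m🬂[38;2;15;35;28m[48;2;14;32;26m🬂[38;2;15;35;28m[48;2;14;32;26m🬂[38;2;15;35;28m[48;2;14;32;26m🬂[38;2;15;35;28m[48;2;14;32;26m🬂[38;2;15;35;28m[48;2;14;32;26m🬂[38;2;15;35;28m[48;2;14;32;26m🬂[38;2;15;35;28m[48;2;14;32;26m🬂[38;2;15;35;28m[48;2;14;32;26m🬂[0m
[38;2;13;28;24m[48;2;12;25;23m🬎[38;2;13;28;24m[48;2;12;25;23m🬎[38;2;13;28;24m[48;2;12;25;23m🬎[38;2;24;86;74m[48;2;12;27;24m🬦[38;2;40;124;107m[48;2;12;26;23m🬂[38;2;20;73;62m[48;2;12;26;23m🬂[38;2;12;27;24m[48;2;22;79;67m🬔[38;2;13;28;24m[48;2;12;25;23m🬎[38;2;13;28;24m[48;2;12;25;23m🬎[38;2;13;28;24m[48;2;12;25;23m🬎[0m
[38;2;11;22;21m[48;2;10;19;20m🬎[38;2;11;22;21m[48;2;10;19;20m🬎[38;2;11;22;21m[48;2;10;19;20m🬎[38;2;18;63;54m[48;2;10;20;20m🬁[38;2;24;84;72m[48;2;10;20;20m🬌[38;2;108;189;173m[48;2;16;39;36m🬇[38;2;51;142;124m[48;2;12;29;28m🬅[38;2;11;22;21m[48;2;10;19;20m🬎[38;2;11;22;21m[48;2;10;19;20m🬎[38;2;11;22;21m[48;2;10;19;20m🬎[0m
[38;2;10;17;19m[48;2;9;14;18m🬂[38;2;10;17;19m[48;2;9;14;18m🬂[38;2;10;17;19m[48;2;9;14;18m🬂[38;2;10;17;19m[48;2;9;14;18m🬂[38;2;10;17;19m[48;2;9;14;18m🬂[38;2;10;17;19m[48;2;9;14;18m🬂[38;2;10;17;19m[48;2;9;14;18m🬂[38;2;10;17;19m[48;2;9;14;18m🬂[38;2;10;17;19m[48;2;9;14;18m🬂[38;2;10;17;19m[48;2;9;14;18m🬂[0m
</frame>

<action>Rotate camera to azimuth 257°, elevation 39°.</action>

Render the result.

<frame>
[38;2;16;40;30m[48;2;15;37;29m🬎[38;2;16;40;30m[48;2;15;37;29m🬎[38;2;16;40;30m[48;2;15;37;29m🬎[38;2;16;40;30m[48;2;15;37;29m🬎[38;2;16;40;30m[48;2;15;37;29m🬎[38;2;16;40;30m[48;2;15;37;29m🬎[38;2;16;40;30m[48;2;15;37;29m🬎[38;2;16;40;30m[48;2;15;37;29m🬎[38;2;16;40;30m[48;2;15;37;29m🬎[38;2;16;40;30m[48;2;15;37;29m🬎[0m
[38;2;15;35;28m[48;2;14;32;26m🬂[38;2;15;35;28m[48;2;14;32;26m🬂[38;2;15;35;28m[48;2;14;32;26m🬂[38;2;15;35;28m[48;2;14;32;26m🬂[38;2;15;35;28m[48;2;14;32;26m🬂[38;2;15;35;28m[48;2;14;32;26m🬂[38;2;15;35;28m[48;2;14;32;26m🬂[38;2;15;35;28m[48;2;14;32;26m🬂[38;2;15;35;28m[48;2;14;32;26m🬂[38;2;15;35;28m[48;2;14;32;26m🬂[0m
[38;2;13;28;24m[48;2;12;25;23m🬎[38;2;13;28;24m[48;2;12;25;23m🬎[38;2;13;28;24m[48;2;12;25;23m🬎[38;2;24;84;72m[48;2;12;27;24m🬦[38;2;140;223;206m[48;2;18;52;46m🬁[38;2;21;73;62m[48;2;12;26;23m🬂[38;2;10;25;22m[48;2;23;83;71m🬔[38;2;13;28;24m[48;2;12;25;23m🬎[38;2;13;28;24m[48;2;12;25;23m🬎[38;2;13;28;24m[48;2;12;25;23m🬎[0m
[38;2;11;22;21m[48;2;10;19;20m🬎[38;2;11;22;21m[48;2;10;19;20m🬎[38;2;11;22;21m[48;2;10;19;20m🬎[38;2;9;31;27m[48;2;10;20;20m🬁[38;2;21;74;64m[48;2;8;20;19m🬊[38;2;30;98;85m[48;2;11;28;26m🬋[38;2;34;110;95m[48;2;10;19;20m🬆[38;2;11;22;21m[48;2;10;19;20m🬎[38;2;11;22;21m[48;2;10;19;20m🬎[38;2;11;22;21m[48;2;10;19;20m🬎[0m
[38;2;10;17;19m[48;2;9;14;18m🬂[38;2;10;17;19m[48;2;9;14;18m🬂[38;2;10;17;19m[48;2;9;14;18m🬂[38;2;10;17;19m[48;2;9;14;18m🬂[38;2;10;17;19m[48;2;9;14;18m🬂[38;2;10;17;19m[48;2;9;14;18m🬂[38;2;10;17;19m[48;2;9;14;18m🬂[38;2;10;17;19m[48;2;9;14;18m🬂[38;2;10;17;19m[48;2;9;14;18m🬂[38;2;10;17;19m[48;2;9;14;18m🬂[0m
</frame>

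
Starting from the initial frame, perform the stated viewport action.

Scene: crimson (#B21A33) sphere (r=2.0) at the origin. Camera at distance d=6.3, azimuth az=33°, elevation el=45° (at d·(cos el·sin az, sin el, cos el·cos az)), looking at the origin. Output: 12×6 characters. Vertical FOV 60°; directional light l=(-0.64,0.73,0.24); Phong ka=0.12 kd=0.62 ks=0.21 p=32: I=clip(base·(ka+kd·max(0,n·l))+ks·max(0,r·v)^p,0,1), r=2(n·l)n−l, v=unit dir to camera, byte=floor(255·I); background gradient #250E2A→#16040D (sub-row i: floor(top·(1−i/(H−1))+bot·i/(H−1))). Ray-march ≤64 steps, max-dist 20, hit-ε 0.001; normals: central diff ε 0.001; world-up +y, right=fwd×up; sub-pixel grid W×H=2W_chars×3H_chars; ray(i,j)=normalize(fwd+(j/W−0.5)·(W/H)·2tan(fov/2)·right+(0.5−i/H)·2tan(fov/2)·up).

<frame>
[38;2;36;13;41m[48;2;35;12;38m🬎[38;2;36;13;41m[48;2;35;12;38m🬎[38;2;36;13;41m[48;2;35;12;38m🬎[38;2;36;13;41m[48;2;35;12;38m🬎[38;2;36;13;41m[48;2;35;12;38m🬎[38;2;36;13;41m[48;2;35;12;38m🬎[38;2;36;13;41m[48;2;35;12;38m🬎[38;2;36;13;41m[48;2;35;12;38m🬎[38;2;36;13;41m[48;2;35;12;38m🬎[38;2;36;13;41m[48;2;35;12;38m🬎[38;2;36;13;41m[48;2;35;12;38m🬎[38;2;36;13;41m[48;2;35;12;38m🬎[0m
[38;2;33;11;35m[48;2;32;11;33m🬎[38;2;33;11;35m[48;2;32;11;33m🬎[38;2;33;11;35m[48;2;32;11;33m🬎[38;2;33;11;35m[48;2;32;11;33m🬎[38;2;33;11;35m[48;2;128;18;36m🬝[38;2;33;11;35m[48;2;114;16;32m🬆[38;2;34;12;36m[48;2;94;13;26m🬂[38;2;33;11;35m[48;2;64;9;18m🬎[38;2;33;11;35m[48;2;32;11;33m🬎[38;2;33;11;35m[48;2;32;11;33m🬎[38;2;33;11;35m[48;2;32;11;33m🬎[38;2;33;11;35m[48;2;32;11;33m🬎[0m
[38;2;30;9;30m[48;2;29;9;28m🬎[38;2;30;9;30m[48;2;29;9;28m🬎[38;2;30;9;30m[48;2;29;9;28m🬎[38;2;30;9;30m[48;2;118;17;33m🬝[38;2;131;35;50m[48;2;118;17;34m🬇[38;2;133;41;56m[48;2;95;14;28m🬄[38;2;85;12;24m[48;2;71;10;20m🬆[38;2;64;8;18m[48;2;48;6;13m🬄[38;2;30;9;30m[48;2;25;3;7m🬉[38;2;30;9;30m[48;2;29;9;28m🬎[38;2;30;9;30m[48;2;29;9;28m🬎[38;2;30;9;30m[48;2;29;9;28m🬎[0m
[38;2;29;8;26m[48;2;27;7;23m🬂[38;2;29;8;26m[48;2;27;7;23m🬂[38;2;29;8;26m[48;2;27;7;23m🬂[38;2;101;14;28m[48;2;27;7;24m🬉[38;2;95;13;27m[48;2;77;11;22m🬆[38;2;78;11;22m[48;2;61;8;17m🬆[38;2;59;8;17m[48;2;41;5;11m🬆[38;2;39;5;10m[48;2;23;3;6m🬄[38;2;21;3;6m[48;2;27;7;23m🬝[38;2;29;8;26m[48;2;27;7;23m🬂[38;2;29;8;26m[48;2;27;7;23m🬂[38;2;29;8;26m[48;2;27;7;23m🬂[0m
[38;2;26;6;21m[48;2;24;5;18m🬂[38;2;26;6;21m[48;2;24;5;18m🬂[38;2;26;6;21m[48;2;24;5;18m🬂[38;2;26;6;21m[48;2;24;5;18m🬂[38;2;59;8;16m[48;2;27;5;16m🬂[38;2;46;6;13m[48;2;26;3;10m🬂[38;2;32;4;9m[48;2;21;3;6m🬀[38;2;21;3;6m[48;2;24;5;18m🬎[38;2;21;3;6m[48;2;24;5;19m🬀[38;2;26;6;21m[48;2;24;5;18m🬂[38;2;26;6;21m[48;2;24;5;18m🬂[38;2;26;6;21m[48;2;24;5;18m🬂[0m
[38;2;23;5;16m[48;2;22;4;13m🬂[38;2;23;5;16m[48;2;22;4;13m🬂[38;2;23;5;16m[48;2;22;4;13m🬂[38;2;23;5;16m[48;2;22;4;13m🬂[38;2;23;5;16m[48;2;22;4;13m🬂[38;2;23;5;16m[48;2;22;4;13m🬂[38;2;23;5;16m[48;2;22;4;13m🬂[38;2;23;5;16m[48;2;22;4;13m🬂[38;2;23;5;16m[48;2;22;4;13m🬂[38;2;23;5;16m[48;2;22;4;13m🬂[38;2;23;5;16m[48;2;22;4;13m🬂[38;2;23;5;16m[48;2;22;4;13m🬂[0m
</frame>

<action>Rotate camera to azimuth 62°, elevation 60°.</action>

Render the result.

<frame>
[38;2;36;13;41m[48;2;35;12;38m🬎[38;2;36;13;41m[48;2;35;12;38m🬎[38;2;36;13;41m[48;2;35;12;38m🬎[38;2;36;13;41m[48;2;35;12;38m🬎[38;2;36;13;41m[48;2;35;12;38m🬎[38;2;36;13;41m[48;2;35;12;38m🬎[38;2;36;13;41m[48;2;35;12;38m🬎[38;2;36;13;41m[48;2;35;12;38m🬎[38;2;36;13;41m[48;2;35;12;38m🬎[38;2;36;13;41m[48;2;35;12;38m🬎[38;2;36;13;41m[48;2;35;12;38m🬎[38;2;36;13;41m[48;2;35;12;38m🬎[0m
[38;2;33;11;35m[48;2;32;11;33m🬎[38;2;33;11;35m[48;2;32;11;33m🬎[38;2;33;11;35m[48;2;32;11;33m🬎[38;2;33;11;35m[48;2;32;11;33m🬎[38;2;33;11;35m[48;2;130;18;37m🬝[38;2;33;11;35m[48;2;120;17;34m🬆[38;2;34;12;36m[48;2;106;15;30m🬂[38;2;33;11;35m[48;2;80;11;23m🬎[38;2;33;11;35m[48;2;32;11;33m🬎[38;2;33;11;35m[48;2;32;11;33m🬎[38;2;33;11;35m[48;2;32;11;33m🬎[38;2;33;11;35m[48;2;32;11;33m🬎[0m
[38;2;30;9;30m[48;2;29;9;28m🬎[38;2;30;9;30m[48;2;29;9;28m🬎[38;2;30;9;30m[48;2;29;9;28m🬎[38;2;30;9;30m[48;2;105;15;30m🬝[38;2;117;17;33m[48;2;100;14;28m🬎[38;2;131;39;54m[48;2;91;14;27m🬆[38;2;91;13;26m[48;2;75;10;21m🬆[38;2;72;10;20m[48;2;55;7;15m🬆[38;2;38;8;21m[48;2;27;4;7m🬎[38;2;30;9;30m[48;2;29;9;28m🬎[38;2;30;9;30m[48;2;29;9;28m🬎[38;2;30;9;30m[48;2;29;9;28m🬎[0m
[38;2;29;8;26m[48;2;27;7;23m🬂[38;2;29;8;26m[48;2;27;7;23m🬂[38;2;29;8;26m[48;2;27;7;23m🬂[38;2;85;12;24m[48;2;27;7;24m🬉[38;2;84;12;24m[48;2;64;9;18m🬆[38;2;73;10;20m[48;2;54;7;15m🬆[38;2;59;8;16m[48;2;39;5;11m🬆[38;2;40;5;11m[48;2;22;3;6m🬆[38;2;21;3;6m[48;2;27;7;23m🬝[38;2;29;8;26m[48;2;27;7;23m🬂[38;2;29;8;26m[48;2;27;7;23m🬂[38;2;29;8;26m[48;2;27;7;23m🬂[0m
[38;2;26;6;21m[48;2;24;5;18m🬂[38;2;26;6;21m[48;2;24;5;18m🬂[38;2;26;6;21m[48;2;24;5;18m🬂[38;2;26;6;21m[48;2;24;5;18m🬂[38;2;42;6;12m[48;2;23;4;15m🬂[38;2;35;4;10m[48;2;21;3;9m🬂[38;2;25;3;7m[48;2;21;3;6m🬀[38;2;21;3;6m[48;2;24;5;18m🬎[38;2;21;3;6m[48;2;24;5;19m🬀[38;2;26;6;21m[48;2;24;5;18m🬂[38;2;26;6;21m[48;2;24;5;18m🬂[38;2;26;6;21m[48;2;24;5;18m🬂[0m
[38;2;23;5;16m[48;2;22;4;13m🬂[38;2;23;5;16m[48;2;22;4;13m🬂[38;2;23;5;16m[48;2;22;4;13m🬂[38;2;23;5;16m[48;2;22;4;13m🬂[38;2;23;5;16m[48;2;22;4;13m🬂[38;2;23;5;16m[48;2;22;4;13m🬂[38;2;23;5;16m[48;2;22;4;13m🬂[38;2;23;5;16m[48;2;22;4;13m🬂[38;2;23;5;16m[48;2;22;4;13m🬂[38;2;23;5;16m[48;2;22;4;13m🬂[38;2;23;5;16m[48;2;22;4;13m🬂[38;2;23;5;16m[48;2;22;4;13m🬂[0m
</frame>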